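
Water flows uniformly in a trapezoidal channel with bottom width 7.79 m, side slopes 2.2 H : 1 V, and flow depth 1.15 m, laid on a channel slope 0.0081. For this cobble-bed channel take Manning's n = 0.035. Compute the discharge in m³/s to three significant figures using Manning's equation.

28.2 m³/s

A = (b + z·y)·y = (7.79 + 2.2×1.15)×1.15 = 11.87 m²
P = b + 2y√(1+z²) = 7.79 + 2×1.15×√(1+2.2²) = 13.35 m
R = A/P = 11.87/13.35 = 0.8891 m
Q = (1/n)·A·R^(2/3)·S^(1/2) = (1/0.035) × 11.87 × 0.8891^(2/3) × 0.0081^(1/2) = 28.22 m³/s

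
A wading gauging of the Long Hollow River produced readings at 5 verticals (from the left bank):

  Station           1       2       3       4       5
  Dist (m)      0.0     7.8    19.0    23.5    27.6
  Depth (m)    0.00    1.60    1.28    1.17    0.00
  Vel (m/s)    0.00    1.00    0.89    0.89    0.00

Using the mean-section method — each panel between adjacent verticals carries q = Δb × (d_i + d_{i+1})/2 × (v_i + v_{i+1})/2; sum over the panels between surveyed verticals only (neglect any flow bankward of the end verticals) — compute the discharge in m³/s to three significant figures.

Panel 1-2: Δb = 7.8 m, d̄ = (0.00+1.60)/2 = 0.8, v̄ = (0.00+1.00)/2 = 0.5 → q = 7.8×0.8×0.5 = 3.120 m³/s
Panel 2-3: Δb = 11.2 m, d̄ = (1.60+1.28)/2 = 1.44, v̄ = (1.00+0.89)/2 = 0.945 → q = 11.2×1.44×0.945 = 15.24 m³/s
Panel 3-4: Δb = 4.5 m, d̄ = (1.28+1.17)/2 = 1.225, v̄ = (0.89+0.89)/2 = 0.89 → q = 4.5×1.225×0.89 = 4.906 m³/s
Panel 4-5: Δb = 4.1 m, d̄ = (1.17+0.00)/2 = 0.585, v̄ = (0.89+0.00)/2 = 0.445 → q = 4.1×0.585×0.445 = 1.067 m³/s
Q = Σ q = 24.33 m³/s

24.3 m³/s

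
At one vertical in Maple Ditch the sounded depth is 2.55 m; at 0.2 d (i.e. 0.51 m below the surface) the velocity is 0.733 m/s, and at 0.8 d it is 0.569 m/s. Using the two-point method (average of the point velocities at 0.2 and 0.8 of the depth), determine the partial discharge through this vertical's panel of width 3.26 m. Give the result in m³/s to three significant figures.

v̄ = (0.733 + 0.569) / 2 = 0.6510 m/s
q = v̄ × d × w = 0.6510 × 2.55 × 3.26 = 5.412 m³/s

5.41 m³/s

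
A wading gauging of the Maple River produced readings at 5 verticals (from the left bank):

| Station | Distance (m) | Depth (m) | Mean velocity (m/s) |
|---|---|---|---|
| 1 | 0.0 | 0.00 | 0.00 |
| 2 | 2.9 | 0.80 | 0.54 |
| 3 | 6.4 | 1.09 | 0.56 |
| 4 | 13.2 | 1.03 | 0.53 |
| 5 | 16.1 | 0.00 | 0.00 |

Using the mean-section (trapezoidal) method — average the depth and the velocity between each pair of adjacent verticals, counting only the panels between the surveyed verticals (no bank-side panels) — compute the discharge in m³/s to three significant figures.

Panel 1-2: Δb = 2.9 m, d̄ = (0.00+0.80)/2 = 0.4, v̄ = (0.00+0.54)/2 = 0.27 → q = 2.9×0.4×0.27 = 0.3132 m³/s
Panel 2-3: Δb = 3.5 m, d̄ = (0.80+1.09)/2 = 0.945, v̄ = (0.54+0.56)/2 = 0.55 → q = 3.5×0.945×0.55 = 1.819 m³/s
Panel 3-4: Δb = 6.8 m, d̄ = (1.09+1.03)/2 = 1.06, v̄ = (0.56+0.53)/2 = 0.545 → q = 6.8×1.06×0.545 = 3.928 m³/s
Panel 4-5: Δb = 2.9 m, d̄ = (1.03+0.00)/2 = 0.515, v̄ = (0.53+0.00)/2 = 0.265 → q = 2.9×0.515×0.265 = 0.3958 m³/s
Q = Σ q = 6.456 m³/s

6.46 m³/s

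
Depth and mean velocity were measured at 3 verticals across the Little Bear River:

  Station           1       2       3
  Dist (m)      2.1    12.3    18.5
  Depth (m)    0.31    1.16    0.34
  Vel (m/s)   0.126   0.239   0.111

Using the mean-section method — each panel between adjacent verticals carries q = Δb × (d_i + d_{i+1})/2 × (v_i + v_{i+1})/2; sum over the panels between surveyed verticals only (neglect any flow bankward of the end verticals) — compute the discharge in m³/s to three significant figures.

2.18 m³/s

Panel 1-2: Δb = 10.2 m, d̄ = (0.31+1.16)/2 = 0.735, v̄ = (0.126+0.239)/2 = 0.1825 → q = 10.2×0.735×0.1825 = 1.368 m³/s
Panel 2-3: Δb = 6.2 m, d̄ = (1.16+0.34)/2 = 0.75, v̄ = (0.239+0.111)/2 = 0.175 → q = 6.2×0.75×0.175 = 0.8138 m³/s
Q = Σ q = 2.182 m³/s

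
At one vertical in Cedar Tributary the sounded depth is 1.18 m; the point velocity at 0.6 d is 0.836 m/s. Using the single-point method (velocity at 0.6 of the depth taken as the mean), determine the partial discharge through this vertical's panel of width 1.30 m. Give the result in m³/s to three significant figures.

v̄ = v₀.₆ = 0.836 m/s
q = v̄ × d × w = 0.8360 × 1.18 × 1.30 = 1.282 m³/s

1.28 m³/s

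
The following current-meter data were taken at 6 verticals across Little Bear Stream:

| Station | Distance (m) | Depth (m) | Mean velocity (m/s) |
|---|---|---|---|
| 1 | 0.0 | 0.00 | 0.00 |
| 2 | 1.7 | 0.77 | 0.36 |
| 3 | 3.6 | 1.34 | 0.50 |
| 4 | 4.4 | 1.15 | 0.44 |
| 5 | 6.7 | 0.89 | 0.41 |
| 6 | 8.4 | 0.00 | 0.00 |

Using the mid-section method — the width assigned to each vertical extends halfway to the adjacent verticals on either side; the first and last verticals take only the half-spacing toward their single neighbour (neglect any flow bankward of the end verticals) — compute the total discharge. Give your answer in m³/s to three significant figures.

w_2 = (3.6 − 0.0)/2 = 1.8 m; q_2 = 0.36 × 0.77 × 1.8 = 0.4990 m³/s
w_3 = (4.4 − 1.7)/2 = 1.35 m; q_3 = 0.50 × 1.34 × 1.35 = 0.9045 m³/s
w_4 = (6.7 − 3.6)/2 = 1.55 m; q_4 = 0.44 × 1.15 × 1.55 = 0.7843 m³/s
w_5 = (8.4 − 4.4)/2 = 2 m; q_5 = 0.41 × 0.89 × 2 = 0.7298 m³/s
Stations 1, 6 contribute zero (depth or velocity is 0).
Q = Σ qᵢ = 2.918 m³/s

2.92 m³/s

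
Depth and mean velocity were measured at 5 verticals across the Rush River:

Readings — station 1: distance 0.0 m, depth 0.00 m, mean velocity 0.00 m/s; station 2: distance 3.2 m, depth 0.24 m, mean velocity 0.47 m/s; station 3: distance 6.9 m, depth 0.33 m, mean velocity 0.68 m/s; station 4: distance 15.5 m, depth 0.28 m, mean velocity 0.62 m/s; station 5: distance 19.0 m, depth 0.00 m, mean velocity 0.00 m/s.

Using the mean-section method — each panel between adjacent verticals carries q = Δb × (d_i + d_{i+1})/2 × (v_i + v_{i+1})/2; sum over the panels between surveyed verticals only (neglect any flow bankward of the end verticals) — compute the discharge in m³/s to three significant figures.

2.55 m³/s

Panel 1-2: Δb = 3.2 m, d̄ = (0.00+0.24)/2 = 0.12, v̄ = (0.00+0.47)/2 = 0.235 → q = 3.2×0.12×0.235 = 0.09024 m³/s
Panel 2-3: Δb = 3.7 m, d̄ = (0.24+0.33)/2 = 0.285, v̄ = (0.47+0.68)/2 = 0.575 → q = 3.7×0.285×0.575 = 0.6063 m³/s
Panel 3-4: Δb = 8.6 m, d̄ = (0.33+0.28)/2 = 0.305, v̄ = (0.68+0.62)/2 = 0.65 → q = 8.6×0.305×0.65 = 1.705 m³/s
Panel 4-5: Δb = 3.5 m, d̄ = (0.28+0.00)/2 = 0.14, v̄ = (0.62+0.00)/2 = 0.31 → q = 3.5×0.14×0.31 = 0.1519 m³/s
Q = Σ q = 2.553 m³/s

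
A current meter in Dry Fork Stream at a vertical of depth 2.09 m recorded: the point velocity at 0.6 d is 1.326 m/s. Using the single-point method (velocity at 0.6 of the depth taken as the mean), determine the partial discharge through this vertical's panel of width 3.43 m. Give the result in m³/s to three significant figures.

v̄ = v₀.₆ = 1.326 m/s
q = v̄ × d × w = 1.326 × 2.09 × 3.43 = 9.506 m³/s

9.51 m³/s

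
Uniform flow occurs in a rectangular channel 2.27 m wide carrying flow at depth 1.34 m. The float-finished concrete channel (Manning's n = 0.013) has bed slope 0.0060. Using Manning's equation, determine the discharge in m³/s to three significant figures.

13.1 m³/s

A = b·y = 2.27 × 1.34 = 3.042 m²
P = b + 2y = 2.27 + 2×1.34 = 4.950 m
R = A/P = 3.042/4.950 = 0.6145 m
Q = (1/n)·A·R^(2/3)·S^(1/2) = (1/0.013) × 3.042 × 0.6145^(2/3) × 0.0060^(1/2) = 13.10 m³/s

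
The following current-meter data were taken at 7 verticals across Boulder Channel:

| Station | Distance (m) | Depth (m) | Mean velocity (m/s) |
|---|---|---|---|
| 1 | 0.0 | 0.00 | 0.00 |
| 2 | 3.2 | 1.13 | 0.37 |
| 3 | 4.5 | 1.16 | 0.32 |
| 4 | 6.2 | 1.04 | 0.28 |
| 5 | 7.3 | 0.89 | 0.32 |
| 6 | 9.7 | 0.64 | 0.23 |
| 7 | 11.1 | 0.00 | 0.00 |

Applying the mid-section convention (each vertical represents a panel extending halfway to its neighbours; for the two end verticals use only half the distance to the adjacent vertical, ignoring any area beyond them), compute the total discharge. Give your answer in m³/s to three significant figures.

2.68 m³/s

w_2 = (4.5 − 0.0)/2 = 2.25 m; q_2 = 0.37 × 1.13 × 2.25 = 0.9407 m³/s
w_3 = (6.2 − 3.2)/2 = 1.5 m; q_3 = 0.32 × 1.16 × 1.5 = 0.5568 m³/s
w_4 = (7.3 − 4.5)/2 = 1.4 m; q_4 = 0.28 × 1.04 × 1.4 = 0.4077 m³/s
w_5 = (9.7 − 6.2)/2 = 1.75 m; q_5 = 0.32 × 0.89 × 1.75 = 0.4984 m³/s
w_6 = (11.1 − 7.3)/2 = 1.9 m; q_6 = 0.23 × 0.64 × 1.9 = 0.2797 m³/s
Stations 1, 7 contribute zero (depth or velocity is 0).
Q = Σ qᵢ = 2.683 m³/s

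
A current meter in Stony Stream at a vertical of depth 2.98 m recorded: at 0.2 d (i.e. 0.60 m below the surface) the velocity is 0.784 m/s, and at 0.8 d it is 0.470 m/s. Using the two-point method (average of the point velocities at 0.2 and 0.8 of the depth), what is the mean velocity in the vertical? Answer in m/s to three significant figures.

v̄ = (0.784 + 0.470) / 2 = 0.6270 m/s

0.627 m/s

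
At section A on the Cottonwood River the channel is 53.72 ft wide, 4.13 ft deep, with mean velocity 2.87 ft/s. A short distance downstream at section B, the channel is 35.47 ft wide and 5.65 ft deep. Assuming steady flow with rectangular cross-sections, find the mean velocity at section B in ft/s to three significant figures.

3.18 ft/s

Q = A₁V₁ = (53.72×4.13) × 2.87 = 636.7 ft³/s
A₂ = 35.47 × 5.65 = 200.4 ft²
V₂ = Q/A₂ = 636.7/200.4 = 3.177 ft/s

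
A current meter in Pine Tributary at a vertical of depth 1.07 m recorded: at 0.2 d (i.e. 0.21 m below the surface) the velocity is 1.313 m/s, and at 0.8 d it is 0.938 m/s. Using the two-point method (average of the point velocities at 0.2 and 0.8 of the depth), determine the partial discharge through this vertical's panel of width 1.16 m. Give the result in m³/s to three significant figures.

v̄ = (1.313 + 0.938) / 2 = 1.126 m/s
q = v̄ × d × w = 1.126 × 1.07 × 1.16 = 1.397 m³/s

1.40 m³/s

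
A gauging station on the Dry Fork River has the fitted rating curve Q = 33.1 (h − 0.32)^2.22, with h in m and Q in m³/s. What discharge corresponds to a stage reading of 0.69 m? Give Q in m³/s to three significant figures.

Q = 33.1 × (0.69 − 0.32)^2.22 = 33.1 × 0.37^2.22 = 3.641 m³/s

3.64 m³/s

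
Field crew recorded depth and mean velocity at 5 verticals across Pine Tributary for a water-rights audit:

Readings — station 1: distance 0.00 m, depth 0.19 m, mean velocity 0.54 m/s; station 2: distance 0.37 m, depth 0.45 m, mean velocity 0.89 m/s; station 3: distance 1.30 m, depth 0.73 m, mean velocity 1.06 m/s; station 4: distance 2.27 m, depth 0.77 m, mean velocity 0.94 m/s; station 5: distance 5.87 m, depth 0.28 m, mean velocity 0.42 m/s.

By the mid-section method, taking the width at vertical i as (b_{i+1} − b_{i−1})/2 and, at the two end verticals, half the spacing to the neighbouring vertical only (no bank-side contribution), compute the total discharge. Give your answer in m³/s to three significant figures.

w_1 = (0.37 − 0.00)/2 = 0.185 m; q_1 = 0.54 × 0.19 × 0.185 = 0.01898 m³/s
w_2 = (1.30 − 0.00)/2 = 0.65 m; q_2 = 0.89 × 0.45 × 0.65 = 0.2603 m³/s
w_3 = (2.27 − 0.37)/2 = 0.95 m; q_3 = 1.06 × 0.73 × 0.95 = 0.7351 m³/s
w_4 = (5.87 − 1.30)/2 = 2.285 m; q_4 = 0.94 × 0.77 × 2.285 = 1.654 m³/s
w_5 = (5.87 − 2.27)/2 = 1.8 m; q_5 = 0.42 × 0.28 × 1.8 = 0.2117 m³/s
Q = Σ qᵢ = 2.880 m³/s

2.88 m³/s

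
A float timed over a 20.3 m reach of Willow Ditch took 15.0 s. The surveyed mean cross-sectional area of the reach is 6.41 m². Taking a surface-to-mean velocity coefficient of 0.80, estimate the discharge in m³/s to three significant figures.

v_surface = L / t̄ = 20.3 / 15 = 1.353 m/s
v_mean = 0.80 × 1.353 = 1.083 m/s
Q = A × v_mean = 6.41 × 1.083 = 6.940 m³/s

6.94 m³/s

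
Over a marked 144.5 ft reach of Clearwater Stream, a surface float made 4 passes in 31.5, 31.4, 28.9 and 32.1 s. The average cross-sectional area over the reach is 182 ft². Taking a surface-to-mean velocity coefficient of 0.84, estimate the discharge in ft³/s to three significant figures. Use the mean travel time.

t̄ = (31.5 + 31.4 + 28.9 + 32.1) / 4 = 30.975 s
v_surface = L / t̄ = 144.5 / 30.975 = 4.665 ft/s
v_mean = 0.84 × 4.665 = 3.919 ft/s
Q = A × v_mean = 182 × 3.919 = 713.2 ft³/s

713 ft³/s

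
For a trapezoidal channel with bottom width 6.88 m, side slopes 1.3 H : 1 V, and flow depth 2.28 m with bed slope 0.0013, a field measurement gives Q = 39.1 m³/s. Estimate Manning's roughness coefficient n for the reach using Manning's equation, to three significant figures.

0.0279

A = (b + z·y)·y = (6.88 + 1.3×2.28)×2.28 = 22.44 m²
P = b + 2y√(1+z²) = 6.88 + 2×2.28×√(1+1.3²) = 14.36 m
R = A/P = 22.44/14.36 = 1.563 m
n = (1/Q)·A·R^(2/3)·S^(1/2) = (1/39.1) × 22.44 × 1.347 × 0.03606 = 0.02788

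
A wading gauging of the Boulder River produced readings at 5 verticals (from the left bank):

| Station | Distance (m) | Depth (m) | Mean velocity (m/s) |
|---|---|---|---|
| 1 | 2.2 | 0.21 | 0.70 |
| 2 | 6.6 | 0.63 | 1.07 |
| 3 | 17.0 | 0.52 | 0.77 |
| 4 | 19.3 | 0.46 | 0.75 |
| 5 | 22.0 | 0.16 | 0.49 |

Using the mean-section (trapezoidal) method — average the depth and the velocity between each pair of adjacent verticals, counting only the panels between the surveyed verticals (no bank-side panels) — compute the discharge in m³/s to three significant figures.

8.51 m³/s

Panel 1-2: Δb = 4.4 m, d̄ = (0.21+0.63)/2 = 0.42, v̄ = (0.70+1.07)/2 = 0.885 → q = 4.4×0.42×0.885 = 1.635 m³/s
Panel 2-3: Δb = 10.4 m, d̄ = (0.63+0.52)/2 = 0.575, v̄ = (1.07+0.77)/2 = 0.92 → q = 10.4×0.575×0.92 = 5.502 m³/s
Panel 3-4: Δb = 2.3 m, d̄ = (0.52+0.46)/2 = 0.49, v̄ = (0.77+0.75)/2 = 0.76 → q = 2.3×0.49×0.76 = 0.8565 m³/s
Panel 4-5: Δb = 2.7 m, d̄ = (0.46+0.16)/2 = 0.31, v̄ = (0.75+0.49)/2 = 0.62 → q = 2.7×0.31×0.62 = 0.5189 m³/s
Q = Σ q = 8.513 m³/s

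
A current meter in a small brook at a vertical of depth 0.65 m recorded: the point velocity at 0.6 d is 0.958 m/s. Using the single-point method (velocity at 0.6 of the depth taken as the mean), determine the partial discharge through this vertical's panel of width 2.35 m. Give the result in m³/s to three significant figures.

v̄ = v₀.₆ = 0.958 m/s
q = v̄ × d × w = 0.9580 × 0.65 × 2.35 = 1.463 m³/s

1.46 m³/s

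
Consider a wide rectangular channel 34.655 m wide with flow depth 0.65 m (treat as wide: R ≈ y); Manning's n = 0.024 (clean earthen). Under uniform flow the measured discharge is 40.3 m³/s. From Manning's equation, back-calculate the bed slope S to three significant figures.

0.00327

A = b·y = 34.655 × 0.65 = 22.53 m²
Wide channel: R ≈ y = 0.65 m
S = (Q·n / (1·A·R^(2/3)))² = (40.3×0.024 / (1×22.53×0.7504))² = 0.003274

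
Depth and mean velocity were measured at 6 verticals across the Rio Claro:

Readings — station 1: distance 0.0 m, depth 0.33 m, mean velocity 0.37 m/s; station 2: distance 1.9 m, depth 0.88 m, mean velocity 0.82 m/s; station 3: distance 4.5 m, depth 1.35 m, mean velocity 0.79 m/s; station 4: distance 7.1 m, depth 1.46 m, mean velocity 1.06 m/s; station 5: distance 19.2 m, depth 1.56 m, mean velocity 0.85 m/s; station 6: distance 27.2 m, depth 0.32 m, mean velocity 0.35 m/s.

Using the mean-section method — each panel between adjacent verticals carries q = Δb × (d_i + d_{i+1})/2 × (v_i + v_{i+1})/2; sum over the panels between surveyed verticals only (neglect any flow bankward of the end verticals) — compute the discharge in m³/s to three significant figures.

Panel 1-2: Δb = 1.9 m, d̄ = (0.33+0.88)/2 = 0.605, v̄ = (0.37+0.82)/2 = 0.595 → q = 1.9×0.605×0.595 = 0.6840 m³/s
Panel 2-3: Δb = 2.6 m, d̄ = (0.88+1.35)/2 = 1.115, v̄ = (0.82+0.79)/2 = 0.805 → q = 2.6×1.115×0.805 = 2.334 m³/s
Panel 3-4: Δb = 2.6 m, d̄ = (1.35+1.46)/2 = 1.405, v̄ = (0.79+1.06)/2 = 0.925 → q = 2.6×1.405×0.925 = 3.379 m³/s
Panel 4-5: Δb = 12.1 m, d̄ = (1.46+1.56)/2 = 1.51, v̄ = (1.06+0.85)/2 = 0.955 → q = 12.1×1.51×0.955 = 17.45 m³/s
Panel 5-6: Δb = 8 m, d̄ = (1.56+0.32)/2 = 0.94, v̄ = (0.85+0.35)/2 = 0.6 → q = 8×0.94×0.6 = 4.512 m³/s
Q = Σ q = 28.36 m³/s

28.4 m³/s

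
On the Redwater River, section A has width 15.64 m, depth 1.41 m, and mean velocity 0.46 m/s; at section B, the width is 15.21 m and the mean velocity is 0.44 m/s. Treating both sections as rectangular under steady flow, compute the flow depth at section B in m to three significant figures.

Q = A₁V₁ = (15.64×1.41) × 0.46 = 10.14 m³/s
d₂ = Q/(b₂ V₂) = 10.14/(15.21×0.44) = 1.516 m

1.52 m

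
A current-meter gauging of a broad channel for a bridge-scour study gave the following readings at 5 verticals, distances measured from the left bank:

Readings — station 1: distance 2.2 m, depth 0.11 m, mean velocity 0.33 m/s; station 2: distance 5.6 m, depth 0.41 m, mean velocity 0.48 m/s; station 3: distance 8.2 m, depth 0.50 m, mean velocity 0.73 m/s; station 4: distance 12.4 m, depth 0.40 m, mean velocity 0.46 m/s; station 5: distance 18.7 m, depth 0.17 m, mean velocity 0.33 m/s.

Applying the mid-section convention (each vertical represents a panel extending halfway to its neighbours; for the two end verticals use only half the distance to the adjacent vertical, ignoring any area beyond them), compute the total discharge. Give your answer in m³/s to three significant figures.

3.04 m³/s

w_1 = (5.6 − 2.2)/2 = 1.7 m; q_1 = 0.33 × 0.11 × 1.7 = 0.06171 m³/s
w_2 = (8.2 − 2.2)/2 = 3 m; q_2 = 0.48 × 0.41 × 3 = 0.5904 m³/s
w_3 = (12.4 − 5.6)/2 = 3.4 m; q_3 = 0.73 × 0.50 × 3.4 = 1.241 m³/s
w_4 = (18.7 − 8.2)/2 = 5.25 m; q_4 = 0.46 × 0.40 × 5.25 = 0.9660 m³/s
w_5 = (18.7 − 12.4)/2 = 3.15 m; q_5 = 0.33 × 0.17 × 3.15 = 0.1767 m³/s
Q = Σ qᵢ = 3.036 m³/s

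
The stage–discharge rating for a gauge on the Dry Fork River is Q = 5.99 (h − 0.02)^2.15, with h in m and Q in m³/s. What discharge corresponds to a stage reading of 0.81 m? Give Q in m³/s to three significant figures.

3.61 m³/s

Q = 5.99 × (0.81 − 0.02)^2.15 = 5.99 × 0.79^2.15 = 3.608 m³/s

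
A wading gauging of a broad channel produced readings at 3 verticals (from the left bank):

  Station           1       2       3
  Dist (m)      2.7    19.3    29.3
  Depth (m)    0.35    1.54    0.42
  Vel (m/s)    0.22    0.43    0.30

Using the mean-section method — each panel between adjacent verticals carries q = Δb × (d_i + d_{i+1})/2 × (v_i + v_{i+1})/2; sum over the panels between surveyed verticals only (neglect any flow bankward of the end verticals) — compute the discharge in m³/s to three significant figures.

8.68 m³/s

Panel 1-2: Δb = 16.6 m, d̄ = (0.35+1.54)/2 = 0.945, v̄ = (0.22+0.43)/2 = 0.325 → q = 16.6×0.945×0.325 = 5.098 m³/s
Panel 2-3: Δb = 10 m, d̄ = (1.54+0.42)/2 = 0.98, v̄ = (0.43+0.30)/2 = 0.365 → q = 10×0.98×0.365 = 3.577 m³/s
Q = Σ q = 8.675 m³/s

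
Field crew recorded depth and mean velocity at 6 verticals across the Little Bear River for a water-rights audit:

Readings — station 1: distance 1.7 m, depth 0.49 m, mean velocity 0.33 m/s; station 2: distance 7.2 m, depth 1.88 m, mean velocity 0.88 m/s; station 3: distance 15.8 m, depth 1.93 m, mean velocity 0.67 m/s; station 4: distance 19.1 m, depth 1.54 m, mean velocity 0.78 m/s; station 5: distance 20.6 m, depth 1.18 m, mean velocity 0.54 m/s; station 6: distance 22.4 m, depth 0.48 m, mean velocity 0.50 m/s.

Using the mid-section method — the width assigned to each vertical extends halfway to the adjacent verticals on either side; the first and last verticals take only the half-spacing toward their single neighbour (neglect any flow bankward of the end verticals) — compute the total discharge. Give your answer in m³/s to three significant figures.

24.0 m³/s

w_1 = (7.2 − 1.7)/2 = 2.75 m; q_1 = 0.33 × 0.49 × 2.75 = 0.4447 m³/s
w_2 = (15.8 − 1.7)/2 = 7.05 m; q_2 = 0.88 × 1.88 × 7.05 = 11.66 m³/s
w_3 = (19.1 − 7.2)/2 = 5.95 m; q_3 = 0.67 × 1.93 × 5.95 = 7.694 m³/s
w_4 = (20.6 − 15.8)/2 = 2.4 m; q_4 = 0.78 × 1.54 × 2.4 = 2.883 m³/s
w_5 = (22.4 − 19.1)/2 = 1.65 m; q_5 = 0.54 × 1.18 × 1.65 = 1.051 m³/s
w_6 = (22.4 − 20.6)/2 = 0.9 m; q_6 = 0.50 × 0.48 × 0.9 = 0.2160 m³/s
Q = Σ qᵢ = 23.95 m³/s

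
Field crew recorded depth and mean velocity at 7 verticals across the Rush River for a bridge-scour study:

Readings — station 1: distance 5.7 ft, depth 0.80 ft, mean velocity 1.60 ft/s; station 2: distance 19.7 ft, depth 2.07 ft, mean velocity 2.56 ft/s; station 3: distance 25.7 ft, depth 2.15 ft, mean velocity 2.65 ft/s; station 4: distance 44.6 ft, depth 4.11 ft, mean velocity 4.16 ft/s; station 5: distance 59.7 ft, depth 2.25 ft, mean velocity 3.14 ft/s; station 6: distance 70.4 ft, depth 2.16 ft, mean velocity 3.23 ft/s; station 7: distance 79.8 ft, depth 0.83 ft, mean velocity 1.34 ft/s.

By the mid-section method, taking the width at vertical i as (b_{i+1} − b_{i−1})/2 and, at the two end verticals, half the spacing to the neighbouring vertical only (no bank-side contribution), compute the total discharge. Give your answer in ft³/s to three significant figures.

590 ft³/s

w_1 = (19.7 − 5.7)/2 = 7 ft; q_1 = 1.60 × 0.80 × 7 = 8.960 ft³/s
w_2 = (25.7 − 5.7)/2 = 10 ft; q_2 = 2.56 × 2.07 × 10 = 52.99 ft³/s
w_3 = (44.6 − 19.7)/2 = 12.45 ft; q_3 = 2.65 × 2.15 × 12.45 = 70.93 ft³/s
w_4 = (59.7 − 25.7)/2 = 17 ft; q_4 = 4.16 × 4.11 × 17 = 290.7 ft³/s
w_5 = (70.4 − 44.6)/2 = 12.9 ft; q_5 = 3.14 × 2.25 × 12.9 = 91.14 ft³/s
w_6 = (79.8 − 59.7)/2 = 10.05 ft; q_6 = 3.23 × 2.16 × 10.05 = 70.12 ft³/s
w_7 = (79.8 − 70.4)/2 = 4.7 ft; q_7 = 1.34 × 0.83 × 4.7 = 5.227 ft³/s
Q = Σ qᵢ = 590.0 ft³/s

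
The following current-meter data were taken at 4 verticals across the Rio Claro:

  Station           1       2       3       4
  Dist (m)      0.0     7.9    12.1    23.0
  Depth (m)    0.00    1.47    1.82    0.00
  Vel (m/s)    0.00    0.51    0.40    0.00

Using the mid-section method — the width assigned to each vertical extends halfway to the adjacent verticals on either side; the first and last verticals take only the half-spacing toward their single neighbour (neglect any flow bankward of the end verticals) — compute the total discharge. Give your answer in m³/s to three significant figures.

10.0 m³/s

w_2 = (12.1 − 0.0)/2 = 6.05 m; q_2 = 0.51 × 1.47 × 6.05 = 4.536 m³/s
w_3 = (23.0 − 7.9)/2 = 7.55 m; q_3 = 0.40 × 1.82 × 7.55 = 5.496 m³/s
Stations 1, 4 contribute zero (depth or velocity is 0).
Q = Σ qᵢ = 10.03 m³/s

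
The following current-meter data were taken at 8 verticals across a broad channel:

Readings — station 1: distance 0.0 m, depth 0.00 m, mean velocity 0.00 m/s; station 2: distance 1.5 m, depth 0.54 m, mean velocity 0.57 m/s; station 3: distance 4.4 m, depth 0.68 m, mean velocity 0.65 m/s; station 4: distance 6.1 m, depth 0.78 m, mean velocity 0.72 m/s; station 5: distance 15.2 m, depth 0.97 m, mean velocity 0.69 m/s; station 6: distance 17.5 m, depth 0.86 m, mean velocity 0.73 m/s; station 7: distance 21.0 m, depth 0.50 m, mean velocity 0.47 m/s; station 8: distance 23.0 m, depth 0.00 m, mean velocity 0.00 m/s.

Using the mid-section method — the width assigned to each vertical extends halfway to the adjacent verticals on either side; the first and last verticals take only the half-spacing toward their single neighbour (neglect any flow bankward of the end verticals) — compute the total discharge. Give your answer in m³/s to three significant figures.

w_2 = (4.4 − 0.0)/2 = 2.2 m; q_2 = 0.57 × 0.54 × 2.2 = 0.6772 m³/s
w_3 = (6.1 − 1.5)/2 = 2.3 m; q_3 = 0.65 × 0.68 × 2.3 = 1.017 m³/s
w_4 = (15.2 − 4.4)/2 = 5.4 m; q_4 = 0.72 × 0.78 × 5.4 = 3.033 m³/s
w_5 = (17.5 − 6.1)/2 = 5.7 m; q_5 = 0.69 × 0.97 × 5.7 = 3.815 m³/s
w_6 = (21.0 − 15.2)/2 = 2.9 m; q_6 = 0.73 × 0.86 × 2.9 = 1.821 m³/s
w_7 = (23.0 − 17.5)/2 = 2.75 m; q_7 = 0.47 × 0.50 × 2.75 = 0.6463 m³/s
Stations 1, 8 contribute zero (depth or velocity is 0).
Q = Σ qᵢ = 11.01 m³/s

11.0 m³/s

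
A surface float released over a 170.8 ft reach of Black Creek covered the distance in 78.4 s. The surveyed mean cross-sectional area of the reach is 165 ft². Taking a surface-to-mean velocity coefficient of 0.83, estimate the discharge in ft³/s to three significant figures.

298 ft³/s

v_surface = L / t̄ = 170.8 / 78.4 = 2.179 ft/s
v_mean = 0.83 × 2.179 = 1.808 ft/s
Q = A × v_mean = 165 × 1.808 = 298.4 ft³/s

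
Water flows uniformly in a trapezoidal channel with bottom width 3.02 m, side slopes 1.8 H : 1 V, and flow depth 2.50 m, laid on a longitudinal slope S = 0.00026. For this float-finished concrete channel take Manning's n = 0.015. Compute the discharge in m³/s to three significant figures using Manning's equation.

25.4 m³/s

A = (b + z·y)·y = (3.02 + 1.8×2.50)×2.50 = 18.80 m²
P = b + 2y√(1+z²) = 3.02 + 2×2.50×√(1+1.8²) = 13.32 m
R = A/P = 18.80/13.32 = 1.412 m
Q = (1/n)·A·R^(2/3)·S^(1/2) = (1/0.015) × 18.80 × 1.412^(2/3) × 0.00026^(1/2) = 25.43 m³/s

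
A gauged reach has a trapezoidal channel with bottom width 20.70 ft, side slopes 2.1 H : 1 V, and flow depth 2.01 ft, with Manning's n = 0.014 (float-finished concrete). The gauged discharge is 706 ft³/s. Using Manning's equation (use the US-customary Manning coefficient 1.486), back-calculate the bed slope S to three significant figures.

A = (b + z·y)·y = (20.70 + 2.1×2.01)×2.01 = 50.09 ft²
P = b + 2y√(1+z²) = 20.70 + 2×2.01×√(1+2.1²) = 30.05 ft
R = A/P = 50.09/30.05 = 1.667 ft
S = (Q·n / (1.486·A·R^(2/3)))² = (706×0.014 / (1.486×50.09×1.406))² = 0.008921

0.00892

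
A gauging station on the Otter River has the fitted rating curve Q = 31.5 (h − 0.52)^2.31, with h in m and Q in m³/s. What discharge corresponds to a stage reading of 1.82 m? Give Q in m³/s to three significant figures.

Q = 31.5 × (1.82 − 0.52)^2.31 = 31.5 × 1.3^2.31 = 57.75 m³/s

57.7 m³/s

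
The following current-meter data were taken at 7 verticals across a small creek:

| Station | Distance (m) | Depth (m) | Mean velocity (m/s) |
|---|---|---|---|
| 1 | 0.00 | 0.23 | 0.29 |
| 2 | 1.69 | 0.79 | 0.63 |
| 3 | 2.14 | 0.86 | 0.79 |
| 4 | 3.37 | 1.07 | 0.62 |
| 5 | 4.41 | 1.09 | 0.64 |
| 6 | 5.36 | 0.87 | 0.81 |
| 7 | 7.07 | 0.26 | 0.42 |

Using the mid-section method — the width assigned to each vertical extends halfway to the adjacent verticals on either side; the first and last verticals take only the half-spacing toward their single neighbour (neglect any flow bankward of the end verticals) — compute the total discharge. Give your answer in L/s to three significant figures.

w_1 = (1.69 − 0.00)/2 = 0.845 m; q_1 = 0.29 × 0.23 × 0.845 = 0.05636 m³/s
w_2 = (2.14 − 0.00)/2 = 1.07 m; q_2 = 0.63 × 0.79 × 1.07 = 0.5325 m³/s
w_3 = (3.37 − 1.69)/2 = 0.84 m; q_3 = 0.79 × 0.86 × 0.84 = 0.5707 m³/s
w_4 = (4.41 − 2.14)/2 = 1.135 m; q_4 = 0.62 × 1.07 × 1.135 = 0.7530 m³/s
w_5 = (5.36 − 3.37)/2 = 0.995 m; q_5 = 0.64 × 1.09 × 0.995 = 0.6941 m³/s
w_6 = (7.07 − 4.41)/2 = 1.33 m; q_6 = 0.81 × 0.87 × 1.33 = 0.9373 m³/s
w_7 = (7.07 − 5.36)/2 = 0.855 m; q_7 = 0.42 × 0.26 × 0.855 = 0.09337 m³/s
Q = Σ qᵢ = 3.637 m³/s
= 3.637 × 1000 = 3637 L/s

3640 L/s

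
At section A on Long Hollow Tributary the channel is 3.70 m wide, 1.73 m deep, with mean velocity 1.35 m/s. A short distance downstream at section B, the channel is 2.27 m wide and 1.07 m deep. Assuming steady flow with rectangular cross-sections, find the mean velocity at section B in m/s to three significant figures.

3.56 m/s

Q = A₁V₁ = (3.70×1.73) × 1.35 = 8.641 m³/s
A₂ = 2.27 × 1.07 = 2.429 m²
V₂ = Q/A₂ = 8.641/2.429 = 3.558 m/s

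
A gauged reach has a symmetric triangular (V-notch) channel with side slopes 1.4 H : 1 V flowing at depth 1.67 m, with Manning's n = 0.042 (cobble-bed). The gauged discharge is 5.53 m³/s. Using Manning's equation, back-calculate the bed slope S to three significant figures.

A = z·y² = 1.4×1.67² = 3.904 m²
P = 2y√(1+z²) = 2×1.67×√(1+1.4²) = 5.746 m
R = A/P = 3.904/5.746 = 0.6795 m
S = (Q·n / (1·A·R^(2/3)))² = (5.53×0.042 / (1×3.904×0.7729))² = 0.005924

0.00592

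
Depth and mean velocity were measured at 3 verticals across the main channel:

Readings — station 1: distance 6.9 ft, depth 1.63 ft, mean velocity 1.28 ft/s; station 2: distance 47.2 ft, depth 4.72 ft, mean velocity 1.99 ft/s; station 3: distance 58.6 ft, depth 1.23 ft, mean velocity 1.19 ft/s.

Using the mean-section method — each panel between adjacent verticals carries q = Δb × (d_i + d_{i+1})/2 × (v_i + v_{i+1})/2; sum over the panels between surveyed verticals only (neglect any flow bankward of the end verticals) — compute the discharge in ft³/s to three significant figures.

Panel 1-2: Δb = 40.3 ft, d̄ = (1.63+4.72)/2 = 3.175, v̄ = (1.28+1.99)/2 = 1.635 → q = 40.3×3.175×1.635 = 209.2 ft³/s
Panel 2-3: Δb = 11.4 ft, d̄ = (4.72+1.23)/2 = 2.975, v̄ = (1.99+1.19)/2 = 1.59 → q = 11.4×2.975×1.59 = 53.92 ft³/s
Q = Σ q = 263.1 ft³/s

263 ft³/s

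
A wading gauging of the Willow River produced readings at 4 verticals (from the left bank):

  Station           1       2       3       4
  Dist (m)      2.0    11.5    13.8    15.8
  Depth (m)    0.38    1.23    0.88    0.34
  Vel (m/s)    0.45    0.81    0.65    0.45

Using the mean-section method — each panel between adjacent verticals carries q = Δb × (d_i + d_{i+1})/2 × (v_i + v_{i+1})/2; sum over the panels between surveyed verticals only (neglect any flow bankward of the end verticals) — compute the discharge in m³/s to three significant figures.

7.26 m³/s

Panel 1-2: Δb = 9.5 m, d̄ = (0.38+1.23)/2 = 0.805, v̄ = (0.45+0.81)/2 = 0.63 → q = 9.5×0.805×0.63 = 4.818 m³/s
Panel 2-3: Δb = 2.3 m, d̄ = (1.23+0.88)/2 = 1.055, v̄ = (0.81+0.65)/2 = 0.73 → q = 2.3×1.055×0.73 = 1.771 m³/s
Panel 3-4: Δb = 2 m, d̄ = (0.88+0.34)/2 = 0.61, v̄ = (0.65+0.45)/2 = 0.55 → q = 2×0.61×0.55 = 0.6710 m³/s
Q = Σ q = 7.260 m³/s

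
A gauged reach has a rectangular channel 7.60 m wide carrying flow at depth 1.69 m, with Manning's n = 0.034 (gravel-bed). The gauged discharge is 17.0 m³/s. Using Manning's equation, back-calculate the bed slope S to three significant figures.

A = b·y = 7.60 × 1.69 = 12.84 m²
P = b + 2y = 7.60 + 2×1.69 = 10.98 m
R = A/P = 12.84/10.98 = 1.170 m
S = (Q·n / (1·A·R^(2/3)))² = (17.0×0.034 / (1×12.84×1.110))² = 0.001643

0.00164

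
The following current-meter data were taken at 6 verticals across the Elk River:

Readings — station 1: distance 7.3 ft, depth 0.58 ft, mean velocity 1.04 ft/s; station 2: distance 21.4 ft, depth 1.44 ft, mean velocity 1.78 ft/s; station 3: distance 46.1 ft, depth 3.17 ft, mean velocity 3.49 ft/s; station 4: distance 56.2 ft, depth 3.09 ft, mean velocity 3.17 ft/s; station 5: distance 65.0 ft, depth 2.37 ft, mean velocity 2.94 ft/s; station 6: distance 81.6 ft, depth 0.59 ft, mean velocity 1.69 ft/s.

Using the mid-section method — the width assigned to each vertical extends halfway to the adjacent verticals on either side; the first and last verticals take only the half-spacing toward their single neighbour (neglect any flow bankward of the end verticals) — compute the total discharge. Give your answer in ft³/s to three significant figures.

436 ft³/s

w_1 = (21.4 − 7.3)/2 = 7.05 ft; q_1 = 1.04 × 0.58 × 7.05 = 4.253 ft³/s
w_2 = (46.1 − 7.3)/2 = 19.4 ft; q_2 = 1.78 × 1.44 × 19.4 = 49.73 ft³/s
w_3 = (56.2 − 21.4)/2 = 17.4 ft; q_3 = 3.49 × 3.17 × 17.4 = 192.5 ft³/s
w_4 = (65.0 − 46.1)/2 = 9.45 ft; q_4 = 3.17 × 3.09 × 9.45 = 92.57 ft³/s
w_5 = (81.6 − 56.2)/2 = 12.7 ft; q_5 = 2.94 × 2.37 × 12.7 = 88.49 ft³/s
w_6 = (81.6 − 65.0)/2 = 8.3 ft; q_6 = 1.69 × 0.59 × 8.3 = 8.276 ft³/s
Q = Σ qᵢ = 435.8 ft³/s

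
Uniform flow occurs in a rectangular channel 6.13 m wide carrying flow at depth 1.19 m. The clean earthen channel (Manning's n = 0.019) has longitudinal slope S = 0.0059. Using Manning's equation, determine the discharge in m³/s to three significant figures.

A = b·y = 6.13 × 1.19 = 7.295 m²
P = b + 2y = 6.13 + 2×1.19 = 8.510 m
R = A/P = 7.295/8.510 = 0.8572 m
Q = (1/n)·A·R^(2/3)·S^(1/2) = (1/0.019) × 7.295 × 0.8572^(2/3) × 0.0059^(1/2) = 26.61 m³/s

26.6 m³/s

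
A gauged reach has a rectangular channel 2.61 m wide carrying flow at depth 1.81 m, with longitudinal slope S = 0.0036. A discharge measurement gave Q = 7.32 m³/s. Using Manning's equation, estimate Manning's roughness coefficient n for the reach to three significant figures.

0.0322

A = b·y = 2.61 × 1.81 = 4.724 m²
P = b + 2y = 2.61 + 2×1.81 = 6.230 m
R = A/P = 4.724/6.230 = 0.7583 m
n = (1/Q)·A·R^(2/3)·S^(1/2) = (1/7.32) × 4.724 × 0.8315 × 0.06000 = 0.03220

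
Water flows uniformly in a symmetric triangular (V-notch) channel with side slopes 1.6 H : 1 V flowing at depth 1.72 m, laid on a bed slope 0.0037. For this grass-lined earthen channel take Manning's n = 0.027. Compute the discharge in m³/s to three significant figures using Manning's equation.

8.64 m³/s

A = z·y² = 1.6×1.72² = 4.733 m²
P = 2y√(1+z²) = 2×1.72×√(1+1.6²) = 6.491 m
R = A/P = 4.733/6.491 = 0.7293 m
Q = (1/n)·A·R^(2/3)·S^(1/2) = (1/0.027) × 4.733 × 0.7293^(2/3) × 0.0037^(1/2) = 8.640 m³/s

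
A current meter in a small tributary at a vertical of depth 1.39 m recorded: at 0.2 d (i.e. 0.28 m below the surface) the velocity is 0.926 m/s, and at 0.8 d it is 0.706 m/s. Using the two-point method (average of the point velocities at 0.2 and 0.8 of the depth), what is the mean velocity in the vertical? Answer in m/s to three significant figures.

0.816 m/s

v̄ = (0.926 + 0.706) / 2 = 0.8160 m/s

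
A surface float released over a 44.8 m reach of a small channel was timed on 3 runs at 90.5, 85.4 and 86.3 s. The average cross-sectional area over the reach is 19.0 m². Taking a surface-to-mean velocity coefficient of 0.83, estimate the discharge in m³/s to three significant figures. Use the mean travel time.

8.08 m³/s

t̄ = (90.5 + 85.4 + 86.3) / 3 = 87.4 s
v_surface = L / t̄ = 44.8 / 87.4 = 0.5126 m/s
v_mean = 0.83 × 0.5126 = 0.4254 m/s
Q = A × v_mean = 19.0 × 0.4254 = 8.083 m³/s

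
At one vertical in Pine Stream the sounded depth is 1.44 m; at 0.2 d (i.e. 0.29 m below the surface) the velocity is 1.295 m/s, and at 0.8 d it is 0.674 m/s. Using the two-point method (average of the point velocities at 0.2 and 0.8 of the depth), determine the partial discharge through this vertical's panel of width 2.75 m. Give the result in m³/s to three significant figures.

3.90 m³/s

v̄ = (1.295 + 0.674) / 2 = 0.9845 m/s
q = v̄ × d × w = 0.9845 × 1.44 × 2.75 = 3.899 m³/s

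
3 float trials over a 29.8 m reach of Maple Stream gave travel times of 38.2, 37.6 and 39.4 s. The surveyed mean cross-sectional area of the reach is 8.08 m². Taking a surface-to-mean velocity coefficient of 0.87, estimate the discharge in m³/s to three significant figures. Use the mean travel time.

t̄ = (38.2 + 37.6 + 39.4) / 3 = 38.4 s
v_surface = L / t̄ = 29.8 / 38.4 = 0.7760 m/s
v_mean = 0.87 × 0.7760 = 0.6752 m/s
Q = A × v_mean = 8.08 × 0.6752 = 5.455 m³/s

5.46 m³/s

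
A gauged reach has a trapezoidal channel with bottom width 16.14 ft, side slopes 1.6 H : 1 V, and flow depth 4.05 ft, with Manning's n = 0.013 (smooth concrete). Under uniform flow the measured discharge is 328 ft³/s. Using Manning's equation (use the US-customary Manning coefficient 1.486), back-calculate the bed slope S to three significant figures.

0.000236

A = (b + z·y)·y = (16.14 + 1.6×4.05)×4.05 = 91.61 ft²
P = b + 2y√(1+z²) = 16.14 + 2×4.05×√(1+1.6²) = 31.42 ft
R = A/P = 91.61/31.42 = 2.915 ft
S = (Q·n / (1.486·A·R^(2/3)))² = (328×0.013 / (1.486×91.61×2.041))² = 0.0002356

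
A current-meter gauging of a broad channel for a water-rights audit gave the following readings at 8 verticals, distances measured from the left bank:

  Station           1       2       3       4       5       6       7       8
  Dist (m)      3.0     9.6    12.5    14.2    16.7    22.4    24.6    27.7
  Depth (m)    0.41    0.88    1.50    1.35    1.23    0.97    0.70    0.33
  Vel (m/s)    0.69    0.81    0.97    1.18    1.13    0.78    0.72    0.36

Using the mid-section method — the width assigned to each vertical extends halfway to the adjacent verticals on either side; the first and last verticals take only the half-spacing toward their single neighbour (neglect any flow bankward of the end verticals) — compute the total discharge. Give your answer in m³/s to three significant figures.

21.2 m³/s

w_1 = (9.6 − 3.0)/2 = 3.3 m; q_1 = 0.69 × 0.41 × 3.3 = 0.9336 m³/s
w_2 = (12.5 − 3.0)/2 = 4.75 m; q_2 = 0.81 × 0.88 × 4.75 = 3.386 m³/s
w_3 = (14.2 − 9.6)/2 = 2.3 m; q_3 = 0.97 × 1.50 × 2.3 = 3.347 m³/s
w_4 = (16.7 − 12.5)/2 = 2.1 m; q_4 = 1.18 × 1.35 × 2.1 = 3.345 m³/s
w_5 = (22.4 − 14.2)/2 = 4.1 m; q_5 = 1.13 × 1.23 × 4.1 = 5.699 m³/s
w_6 = (24.6 − 16.7)/2 = 3.95 m; q_6 = 0.78 × 0.97 × 3.95 = 2.989 m³/s
w_7 = (27.7 − 22.4)/2 = 2.65 m; q_7 = 0.72 × 0.70 × 2.65 = 1.336 m³/s
w_8 = (27.7 − 24.6)/2 = 1.55 m; q_8 = 0.36 × 0.33 × 1.55 = 0.1841 m³/s
Q = Σ qᵢ = 21.22 m³/s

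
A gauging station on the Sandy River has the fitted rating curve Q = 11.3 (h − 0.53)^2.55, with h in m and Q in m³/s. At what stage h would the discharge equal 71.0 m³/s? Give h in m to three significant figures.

2.59 m

h − h₀ = (Q/C)^(1/b) = (71.0/11.3)^(1/2.55) = 2.056 m
h = 0.53 + 2.056 = 2.586 m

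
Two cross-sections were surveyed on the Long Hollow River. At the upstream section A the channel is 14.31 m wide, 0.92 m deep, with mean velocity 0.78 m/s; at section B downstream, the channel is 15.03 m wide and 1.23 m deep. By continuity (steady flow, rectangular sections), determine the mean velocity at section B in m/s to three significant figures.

0.555 m/s

Q = A₁V₁ = (14.31×0.92) × 0.78 = 10.27 m³/s
A₂ = 15.03 × 1.23 = 18.49 m²
V₂ = Q/A₂ = 10.27/18.49 = 0.5555 m/s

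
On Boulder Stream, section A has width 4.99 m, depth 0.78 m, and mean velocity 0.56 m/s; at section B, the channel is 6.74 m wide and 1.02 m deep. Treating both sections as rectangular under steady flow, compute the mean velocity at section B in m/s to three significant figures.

Q = A₁V₁ = (4.99×0.78) × 0.56 = 2.180 m³/s
A₂ = 6.74 × 1.02 = 6.875 m²
V₂ = Q/A₂ = 2.180/6.875 = 0.3170 m/s

0.317 m/s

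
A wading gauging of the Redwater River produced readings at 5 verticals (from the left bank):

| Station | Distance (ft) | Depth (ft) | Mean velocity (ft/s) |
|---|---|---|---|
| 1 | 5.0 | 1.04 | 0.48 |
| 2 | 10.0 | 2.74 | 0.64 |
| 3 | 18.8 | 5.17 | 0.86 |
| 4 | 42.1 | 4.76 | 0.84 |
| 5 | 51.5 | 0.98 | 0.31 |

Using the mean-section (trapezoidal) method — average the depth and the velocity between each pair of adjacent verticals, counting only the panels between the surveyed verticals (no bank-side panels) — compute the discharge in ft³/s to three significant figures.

145 ft³/s

Panel 1-2: Δb = 5 ft, d̄ = (1.04+2.74)/2 = 1.89, v̄ = (0.48+0.64)/2 = 0.56 → q = 5×1.89×0.56 = 5.292 ft³/s
Panel 2-3: Δb = 8.8 ft, d̄ = (2.74+5.17)/2 = 3.955, v̄ = (0.64+0.86)/2 = 0.75 → q = 8.8×3.955×0.75 = 26.10 ft³/s
Panel 3-4: Δb = 23.3 ft, d̄ = (5.17+4.76)/2 = 4.965, v̄ = (0.86+0.84)/2 = 0.85 → q = 23.3×4.965×0.85 = 98.33 ft³/s
Panel 4-5: Δb = 9.4 ft, d̄ = (4.76+0.98)/2 = 2.87, v̄ = (0.84+0.31)/2 = 0.575 → q = 9.4×2.87×0.575 = 15.51 ft³/s
Q = Σ q = 145.2 ft³/s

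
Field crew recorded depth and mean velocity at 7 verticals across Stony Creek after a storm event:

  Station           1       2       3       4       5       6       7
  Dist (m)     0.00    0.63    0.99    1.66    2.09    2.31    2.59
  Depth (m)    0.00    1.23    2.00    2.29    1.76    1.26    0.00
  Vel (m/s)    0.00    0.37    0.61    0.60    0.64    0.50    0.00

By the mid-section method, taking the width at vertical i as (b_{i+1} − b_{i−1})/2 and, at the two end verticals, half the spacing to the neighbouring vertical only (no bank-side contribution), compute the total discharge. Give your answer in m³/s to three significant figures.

2.13 m³/s

w_2 = (0.99 − 0.00)/2 = 0.495 m; q_2 = 0.37 × 1.23 × 0.495 = 0.2253 m³/s
w_3 = (1.66 − 0.63)/2 = 0.515 m; q_3 = 0.61 × 2.00 × 0.515 = 0.6283 m³/s
w_4 = (2.09 − 0.99)/2 = 0.55 m; q_4 = 0.60 × 2.29 × 0.55 = 0.7557 m³/s
w_5 = (2.31 − 1.66)/2 = 0.325 m; q_5 = 0.64 × 1.76 × 0.325 = 0.3661 m³/s
w_6 = (2.59 − 2.09)/2 = 0.25 m; q_6 = 0.50 × 1.26 × 0.25 = 0.1575 m³/s
Stations 1, 7 contribute zero (depth or velocity is 0).
Q = Σ qᵢ = 2.133 m³/s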